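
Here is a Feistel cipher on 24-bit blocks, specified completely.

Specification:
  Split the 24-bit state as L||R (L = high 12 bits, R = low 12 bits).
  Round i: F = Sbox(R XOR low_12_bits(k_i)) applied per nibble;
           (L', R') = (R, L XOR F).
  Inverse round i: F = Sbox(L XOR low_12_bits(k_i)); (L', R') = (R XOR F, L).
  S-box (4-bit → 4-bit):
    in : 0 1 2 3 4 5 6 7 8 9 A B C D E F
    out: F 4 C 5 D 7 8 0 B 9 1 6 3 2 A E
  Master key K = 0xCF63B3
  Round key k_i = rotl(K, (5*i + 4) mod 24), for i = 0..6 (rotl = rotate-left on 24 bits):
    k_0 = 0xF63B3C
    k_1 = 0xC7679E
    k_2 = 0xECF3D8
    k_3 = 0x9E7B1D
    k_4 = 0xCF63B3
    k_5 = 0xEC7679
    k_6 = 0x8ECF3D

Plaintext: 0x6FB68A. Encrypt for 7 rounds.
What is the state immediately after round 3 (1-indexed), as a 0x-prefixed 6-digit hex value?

0x378B8C

s_0 = plaintext = 0x6FB68A
s_1 = Round(s_0, k_0) = 0x68A493
s_2 = Round(s_1, k_1) = 0x493378
s_3 = Round(s_2, k_2) = 0x378B8C
s_4 = Round(s_3, k_3) = 0xB8CCEC
s_5 = Round(s_4, k_4) = 0xCEC5F2
s_6 = Round(s_5, k_5) = 0x5F295A
s_7 = Round(s_6, k_6) = 0x95AD72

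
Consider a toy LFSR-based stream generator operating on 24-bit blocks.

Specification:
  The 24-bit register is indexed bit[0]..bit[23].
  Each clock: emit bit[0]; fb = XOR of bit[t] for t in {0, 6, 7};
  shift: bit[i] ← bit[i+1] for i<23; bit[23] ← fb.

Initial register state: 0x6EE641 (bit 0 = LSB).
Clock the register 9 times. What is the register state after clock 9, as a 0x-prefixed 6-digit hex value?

reg_0 = 0x6EE641
clock 1: out=1, reg = 0x377320
clock 2: out=0, reg = 0x1BB990
clock 3: out=0, reg = 0x8DDCC8
clock 4: out=0, reg = 0x46EE64
clock 5: out=0, reg = 0xA37732
clock 6: out=0, reg = 0x51BB99
clock 7: out=1, reg = 0x28DDCC
clock 8: out=0, reg = 0x146EE6
clock 9: out=0, reg = 0x0A3773

0x0A3773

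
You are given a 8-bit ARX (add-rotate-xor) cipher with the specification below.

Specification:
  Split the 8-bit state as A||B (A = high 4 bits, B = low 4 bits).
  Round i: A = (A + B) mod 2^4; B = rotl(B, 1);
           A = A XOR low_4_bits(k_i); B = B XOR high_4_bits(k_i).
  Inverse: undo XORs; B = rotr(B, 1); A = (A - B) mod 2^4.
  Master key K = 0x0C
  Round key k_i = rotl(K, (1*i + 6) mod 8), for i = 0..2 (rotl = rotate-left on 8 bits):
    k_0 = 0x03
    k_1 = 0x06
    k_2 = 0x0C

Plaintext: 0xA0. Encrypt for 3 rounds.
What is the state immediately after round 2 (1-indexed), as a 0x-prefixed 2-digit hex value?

0xF0

s_0 = plaintext = 0xA0
s_1 = Round(s_0, k_0) = 0x90
s_2 = Round(s_1, k_1) = 0xF0
s_3 = Round(s_2, k_2) = 0x30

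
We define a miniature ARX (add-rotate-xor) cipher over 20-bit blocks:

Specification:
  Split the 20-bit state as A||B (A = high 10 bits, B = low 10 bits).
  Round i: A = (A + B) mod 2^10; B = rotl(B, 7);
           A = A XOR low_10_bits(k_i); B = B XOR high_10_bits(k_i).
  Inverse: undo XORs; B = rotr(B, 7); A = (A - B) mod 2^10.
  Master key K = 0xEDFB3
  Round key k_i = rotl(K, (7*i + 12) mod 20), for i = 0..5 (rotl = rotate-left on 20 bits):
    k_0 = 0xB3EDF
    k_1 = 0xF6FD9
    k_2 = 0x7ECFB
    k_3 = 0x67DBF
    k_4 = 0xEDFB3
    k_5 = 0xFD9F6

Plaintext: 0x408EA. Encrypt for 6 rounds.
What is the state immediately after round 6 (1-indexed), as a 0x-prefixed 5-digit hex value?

0x847A8

s_0 = plaintext = 0x408EA
s_1 = Round(s_0, k_0) = 0xCCFD2
s_2 = Round(s_1, k_1) = 0x372A1
s_3 = Round(s_2, k_2) = 0xE192F
s_4 = Round(s_3, k_3) = 0x42A3A
s_5 = Round(s_4, k_4) = 0x3DEF0
s_6 = Round(s_5, k_5) = 0x847A8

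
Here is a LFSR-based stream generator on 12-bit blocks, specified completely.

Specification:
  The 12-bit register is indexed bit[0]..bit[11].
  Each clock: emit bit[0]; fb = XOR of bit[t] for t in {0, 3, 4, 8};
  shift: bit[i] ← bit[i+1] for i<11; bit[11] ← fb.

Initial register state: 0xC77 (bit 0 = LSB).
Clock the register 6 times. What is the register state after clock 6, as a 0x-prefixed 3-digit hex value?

reg_0 = 0xC77
clock 1: out=1, reg = 0x63B
clock 2: out=1, reg = 0xB1D
clock 3: out=1, reg = 0x58E
clock 4: out=0, reg = 0x2C7
clock 5: out=1, reg = 0x963
clock 6: out=1, reg = 0x4B1

0x4B1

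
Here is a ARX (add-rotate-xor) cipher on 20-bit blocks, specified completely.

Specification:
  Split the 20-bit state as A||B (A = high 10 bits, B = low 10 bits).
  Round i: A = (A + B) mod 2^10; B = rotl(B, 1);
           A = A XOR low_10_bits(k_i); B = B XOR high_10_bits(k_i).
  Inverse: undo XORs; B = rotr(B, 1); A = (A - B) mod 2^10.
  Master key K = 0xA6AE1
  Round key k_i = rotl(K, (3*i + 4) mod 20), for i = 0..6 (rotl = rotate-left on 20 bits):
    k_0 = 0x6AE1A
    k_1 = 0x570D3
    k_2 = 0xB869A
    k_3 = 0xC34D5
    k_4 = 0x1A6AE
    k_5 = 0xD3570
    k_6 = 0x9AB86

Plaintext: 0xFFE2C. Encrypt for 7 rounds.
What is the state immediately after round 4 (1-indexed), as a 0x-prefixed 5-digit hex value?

0x85C2C

s_0 = plaintext = 0xFFE2C
s_1 = Round(s_0, k_0) = 0x0C5F2
s_2 = Round(s_1, k_1) = 0xBC2B8
s_3 = Round(s_2, k_2) = 0xCCB90
s_4 = Round(s_3, k_3) = 0x85C2C
s_5 = Round(s_4, k_4) = 0x3B431
s_6 = Round(s_5, k_5) = 0x1BB2F
s_7 = Round(s_6, k_6) = 0x06C35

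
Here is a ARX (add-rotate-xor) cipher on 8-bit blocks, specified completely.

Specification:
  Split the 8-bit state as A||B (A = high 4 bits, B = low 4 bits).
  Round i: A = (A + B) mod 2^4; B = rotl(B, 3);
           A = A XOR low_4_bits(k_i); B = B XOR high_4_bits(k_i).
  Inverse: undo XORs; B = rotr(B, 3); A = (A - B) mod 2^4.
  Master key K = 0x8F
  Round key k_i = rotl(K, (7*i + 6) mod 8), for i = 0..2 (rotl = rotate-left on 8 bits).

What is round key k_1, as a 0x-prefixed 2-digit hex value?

0xF1

K = 0x8F
k_0 = rotl(K, (7*0+6) mod 8) = rotl(K, 6) = 0xE3
k_1 = rotl(K, (7*1+6) mod 8) = rotl(K, 5) = 0xF1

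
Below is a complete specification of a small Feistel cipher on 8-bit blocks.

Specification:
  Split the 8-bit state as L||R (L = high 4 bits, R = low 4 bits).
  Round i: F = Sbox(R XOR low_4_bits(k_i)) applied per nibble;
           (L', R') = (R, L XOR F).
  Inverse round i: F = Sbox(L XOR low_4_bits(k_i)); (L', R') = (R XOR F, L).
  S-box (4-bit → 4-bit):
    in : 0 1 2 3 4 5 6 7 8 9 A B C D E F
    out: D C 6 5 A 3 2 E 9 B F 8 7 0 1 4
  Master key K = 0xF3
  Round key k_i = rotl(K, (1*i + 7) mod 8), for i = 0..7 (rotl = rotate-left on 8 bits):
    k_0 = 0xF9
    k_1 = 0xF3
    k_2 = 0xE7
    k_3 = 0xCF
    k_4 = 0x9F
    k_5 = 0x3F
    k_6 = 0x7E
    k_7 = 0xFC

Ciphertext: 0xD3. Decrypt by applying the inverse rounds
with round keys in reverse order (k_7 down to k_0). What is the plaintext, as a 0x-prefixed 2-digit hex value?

0x87

s_0 = ciphertext = 0xD3
s_1 = InvRound(s_0, k_7) = 0xFD
s_2 = InvRound(s_1, k_6) = 0x1F
s_3 = InvRound(s_2, k_5) = 0xE1
s_4 = InvRound(s_3, k_4) = 0xDE
s_5 = InvRound(s_4, k_3) = 0x8D
s_6 = InvRound(s_5, k_2) = 0x98
s_7 = InvRound(s_6, k_1) = 0x79
s_8 = InvRound(s_7, k_0) = 0x87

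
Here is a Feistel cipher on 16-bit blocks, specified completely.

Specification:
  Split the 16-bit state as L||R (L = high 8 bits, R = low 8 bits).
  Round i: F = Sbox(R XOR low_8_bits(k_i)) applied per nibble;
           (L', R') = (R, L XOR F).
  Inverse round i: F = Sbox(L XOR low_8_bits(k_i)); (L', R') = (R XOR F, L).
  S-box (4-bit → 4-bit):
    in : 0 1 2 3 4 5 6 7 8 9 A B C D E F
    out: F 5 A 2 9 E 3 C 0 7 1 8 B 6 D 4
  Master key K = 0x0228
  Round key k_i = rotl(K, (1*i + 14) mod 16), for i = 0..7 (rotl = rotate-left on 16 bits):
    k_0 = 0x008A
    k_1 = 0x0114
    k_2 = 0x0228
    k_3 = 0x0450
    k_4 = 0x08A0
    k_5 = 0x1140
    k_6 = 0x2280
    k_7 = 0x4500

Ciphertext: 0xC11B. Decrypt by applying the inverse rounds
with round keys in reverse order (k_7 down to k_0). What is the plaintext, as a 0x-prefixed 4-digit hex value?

s_0 = ciphertext = 0xC11B
s_1 = InvRound(s_0, k_7) = 0xAEC1
s_2 = InvRound(s_1, k_6) = 0x6CAE
s_3 = InvRound(s_2, k_5) = 0x056C
s_4 = InvRound(s_3, k_4) = 0x7205
s_5 = InvRound(s_4, k_3) = 0xAF72
s_6 = InvRound(s_5, k_2) = 0x7EAF
s_7 = InvRound(s_6, k_1) = 0x9E7E
s_8 = InvRound(s_7, k_0) = 0x279E

0x279E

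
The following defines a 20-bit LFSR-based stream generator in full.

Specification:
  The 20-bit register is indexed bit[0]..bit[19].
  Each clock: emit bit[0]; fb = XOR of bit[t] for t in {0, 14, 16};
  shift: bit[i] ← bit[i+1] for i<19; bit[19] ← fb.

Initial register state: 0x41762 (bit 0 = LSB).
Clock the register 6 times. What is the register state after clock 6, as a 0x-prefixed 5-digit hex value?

0x5905D

reg_0 = 0x41762
clock 1: out=0, reg = 0x20BB1
clock 2: out=1, reg = 0x905D8
clock 3: out=0, reg = 0xC82EC
clock 4: out=0, reg = 0x64176
clock 5: out=0, reg = 0xB20BB
clock 6: out=1, reg = 0x5905D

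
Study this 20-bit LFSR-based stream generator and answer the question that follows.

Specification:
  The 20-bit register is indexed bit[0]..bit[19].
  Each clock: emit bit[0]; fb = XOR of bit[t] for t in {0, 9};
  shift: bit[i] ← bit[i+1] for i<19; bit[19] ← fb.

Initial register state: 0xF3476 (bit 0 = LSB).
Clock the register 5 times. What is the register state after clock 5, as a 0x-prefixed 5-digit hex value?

reg_0 = 0xF3476
clock 1: out=0, reg = 0x79A3B
clock 2: out=1, reg = 0x3CD1D
clock 3: out=1, reg = 0x9E68E
clock 4: out=0, reg = 0xCF347
clock 5: out=1, reg = 0x679A3

0x679A3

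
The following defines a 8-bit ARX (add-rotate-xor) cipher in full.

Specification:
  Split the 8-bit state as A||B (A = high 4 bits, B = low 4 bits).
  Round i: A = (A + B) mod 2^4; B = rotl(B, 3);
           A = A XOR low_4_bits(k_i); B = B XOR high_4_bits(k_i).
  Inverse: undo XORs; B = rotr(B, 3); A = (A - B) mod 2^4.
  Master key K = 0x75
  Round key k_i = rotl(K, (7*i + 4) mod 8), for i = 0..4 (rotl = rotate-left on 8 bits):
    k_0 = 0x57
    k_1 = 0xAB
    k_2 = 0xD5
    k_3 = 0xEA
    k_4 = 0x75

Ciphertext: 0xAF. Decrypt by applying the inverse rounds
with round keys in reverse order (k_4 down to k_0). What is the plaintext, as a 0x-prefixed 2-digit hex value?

s_0 = ciphertext = 0xAF
s_1 = InvRound(s_0, k_4) = 0xE1
s_2 = InvRound(s_1, k_3) = 0x5F
s_3 = InvRound(s_2, k_2) = 0xC4
s_4 = InvRound(s_3, k_1) = 0xAD
s_5 = InvRound(s_4, k_0) = 0xC1

0xC1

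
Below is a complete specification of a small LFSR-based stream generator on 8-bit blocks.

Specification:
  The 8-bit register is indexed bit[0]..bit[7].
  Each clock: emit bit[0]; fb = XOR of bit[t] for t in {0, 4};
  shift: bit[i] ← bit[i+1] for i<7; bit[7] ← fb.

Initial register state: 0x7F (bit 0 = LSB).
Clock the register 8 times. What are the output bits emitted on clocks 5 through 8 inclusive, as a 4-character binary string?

reg_0 = 0x7F
clock 1: out=1, reg = 0x3F
clock 2: out=1, reg = 0x1F
clock 3: out=1, reg = 0x0F
clock 4: out=1, reg = 0x87
clock 5: out=1, reg = 0xC3
clock 6: out=1, reg = 0xE1
clock 7: out=1, reg = 0xF0
clock 8: out=0, reg = 0xF8

1110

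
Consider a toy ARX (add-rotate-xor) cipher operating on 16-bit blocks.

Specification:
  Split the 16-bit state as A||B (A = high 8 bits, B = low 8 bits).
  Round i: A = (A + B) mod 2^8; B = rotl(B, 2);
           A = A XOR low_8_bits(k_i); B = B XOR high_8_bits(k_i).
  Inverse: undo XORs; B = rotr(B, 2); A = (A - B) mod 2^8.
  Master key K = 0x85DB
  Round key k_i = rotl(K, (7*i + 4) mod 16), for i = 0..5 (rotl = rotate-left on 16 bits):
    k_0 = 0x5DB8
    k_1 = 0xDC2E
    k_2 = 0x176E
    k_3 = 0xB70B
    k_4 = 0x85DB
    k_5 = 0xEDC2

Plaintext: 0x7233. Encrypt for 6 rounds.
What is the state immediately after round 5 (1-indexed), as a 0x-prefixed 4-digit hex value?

s_0 = plaintext = 0x7233
s_1 = Round(s_0, k_0) = 0x1D91
s_2 = Round(s_1, k_1) = 0x809A
s_3 = Round(s_2, k_2) = 0x747D
s_4 = Round(s_3, k_3) = 0xFA42
s_5 = Round(s_4, k_4) = 0xE78C
s_6 = Round(s_5, k_5) = 0xB1DF

0xE78C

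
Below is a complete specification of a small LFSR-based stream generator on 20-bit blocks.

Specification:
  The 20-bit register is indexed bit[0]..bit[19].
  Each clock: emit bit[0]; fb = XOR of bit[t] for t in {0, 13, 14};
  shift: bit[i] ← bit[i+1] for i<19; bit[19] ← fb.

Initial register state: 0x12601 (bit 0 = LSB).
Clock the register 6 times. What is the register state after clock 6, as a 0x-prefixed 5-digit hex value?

0x30498

reg_0 = 0x12601
clock 1: out=1, reg = 0x09300
clock 2: out=0, reg = 0x04980
clock 3: out=0, reg = 0x824C0
clock 4: out=0, reg = 0xC1260
clock 5: out=0, reg = 0x60930
clock 6: out=0, reg = 0x30498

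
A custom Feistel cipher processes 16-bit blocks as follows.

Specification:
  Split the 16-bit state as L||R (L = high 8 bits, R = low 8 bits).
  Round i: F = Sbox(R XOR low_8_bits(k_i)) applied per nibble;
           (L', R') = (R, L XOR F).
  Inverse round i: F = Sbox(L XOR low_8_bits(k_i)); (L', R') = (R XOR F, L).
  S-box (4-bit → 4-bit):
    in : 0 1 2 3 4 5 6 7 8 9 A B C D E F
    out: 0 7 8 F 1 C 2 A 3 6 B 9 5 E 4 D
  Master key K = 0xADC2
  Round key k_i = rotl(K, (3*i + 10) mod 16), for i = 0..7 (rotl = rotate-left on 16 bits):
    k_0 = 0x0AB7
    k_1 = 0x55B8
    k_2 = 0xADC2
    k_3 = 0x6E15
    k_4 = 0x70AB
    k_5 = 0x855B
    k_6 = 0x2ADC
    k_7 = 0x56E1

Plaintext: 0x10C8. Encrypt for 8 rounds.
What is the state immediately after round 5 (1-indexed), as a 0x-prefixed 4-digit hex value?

0x7F5E

s_0 = plaintext = 0x10C8
s_1 = Round(s_0, k_0) = 0xC8BD
s_2 = Round(s_1, k_1) = 0xBDC4
s_3 = Round(s_2, k_2) = 0xC4BF
s_4 = Round(s_3, k_3) = 0xBF7F
s_5 = Round(s_4, k_4) = 0x7F5E
s_6 = Round(s_5, k_5) = 0x5E73
s_7 = Round(s_6, k_6) = 0x73E3
s_8 = Round(s_7, k_7) = 0xE37B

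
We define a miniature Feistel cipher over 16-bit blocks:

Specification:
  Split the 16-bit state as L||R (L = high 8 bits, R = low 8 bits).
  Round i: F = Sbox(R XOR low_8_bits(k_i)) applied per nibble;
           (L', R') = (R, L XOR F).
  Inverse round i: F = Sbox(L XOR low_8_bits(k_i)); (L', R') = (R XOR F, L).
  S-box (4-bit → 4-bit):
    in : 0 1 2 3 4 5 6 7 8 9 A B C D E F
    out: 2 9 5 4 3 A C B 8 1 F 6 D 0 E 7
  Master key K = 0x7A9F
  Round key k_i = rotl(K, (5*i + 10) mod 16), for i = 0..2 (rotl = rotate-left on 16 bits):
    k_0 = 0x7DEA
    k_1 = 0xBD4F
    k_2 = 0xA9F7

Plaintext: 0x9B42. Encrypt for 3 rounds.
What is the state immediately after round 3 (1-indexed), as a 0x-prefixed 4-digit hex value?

0x1F8B

s_0 = plaintext = 0x9B42
s_1 = Round(s_0, k_0) = 0x4263
s_2 = Round(s_1, k_1) = 0x631F
s_3 = Round(s_2, k_2) = 0x1F8B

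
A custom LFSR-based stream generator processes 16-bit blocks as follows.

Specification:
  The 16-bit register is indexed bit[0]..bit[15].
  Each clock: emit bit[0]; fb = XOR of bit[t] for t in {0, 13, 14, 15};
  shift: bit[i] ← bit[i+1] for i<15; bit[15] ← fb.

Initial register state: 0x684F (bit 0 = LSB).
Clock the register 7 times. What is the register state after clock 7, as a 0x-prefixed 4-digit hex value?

0x4ED0

reg_0 = 0x684F
clock 1: out=1, reg = 0xB427
clock 2: out=1, reg = 0xDA13
clock 3: out=1, reg = 0xED09
clock 4: out=1, reg = 0x7684
clock 5: out=0, reg = 0x3B42
clock 6: out=0, reg = 0x9DA1
clock 7: out=1, reg = 0x4ED0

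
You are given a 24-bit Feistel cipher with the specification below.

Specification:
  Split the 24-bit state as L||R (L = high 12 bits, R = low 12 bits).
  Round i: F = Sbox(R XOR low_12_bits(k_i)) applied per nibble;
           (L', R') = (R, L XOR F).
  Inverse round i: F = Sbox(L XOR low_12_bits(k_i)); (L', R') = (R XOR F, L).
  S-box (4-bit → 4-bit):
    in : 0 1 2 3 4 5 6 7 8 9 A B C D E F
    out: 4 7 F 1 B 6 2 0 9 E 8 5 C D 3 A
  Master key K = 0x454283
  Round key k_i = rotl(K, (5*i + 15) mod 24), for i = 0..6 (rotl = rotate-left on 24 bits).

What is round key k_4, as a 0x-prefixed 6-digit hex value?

K = 0x454283
k_0 = rotl(K, (5*0+15) mod 24) = rotl(K, 15) = 0x41A2A1
k_1 = rotl(K, (5*1+15) mod 24) = rotl(K, 20) = 0x345428
k_2 = rotl(K, (5*2+15) mod 24) = rotl(K, 1) = 0x8A8506
k_3 = rotl(K, (5*3+15) mod 24) = rotl(K, 6) = 0x50A0D1
k_4 = rotl(K, (5*4+15) mod 24) = rotl(K, 11) = 0x141A2A

0x141A2A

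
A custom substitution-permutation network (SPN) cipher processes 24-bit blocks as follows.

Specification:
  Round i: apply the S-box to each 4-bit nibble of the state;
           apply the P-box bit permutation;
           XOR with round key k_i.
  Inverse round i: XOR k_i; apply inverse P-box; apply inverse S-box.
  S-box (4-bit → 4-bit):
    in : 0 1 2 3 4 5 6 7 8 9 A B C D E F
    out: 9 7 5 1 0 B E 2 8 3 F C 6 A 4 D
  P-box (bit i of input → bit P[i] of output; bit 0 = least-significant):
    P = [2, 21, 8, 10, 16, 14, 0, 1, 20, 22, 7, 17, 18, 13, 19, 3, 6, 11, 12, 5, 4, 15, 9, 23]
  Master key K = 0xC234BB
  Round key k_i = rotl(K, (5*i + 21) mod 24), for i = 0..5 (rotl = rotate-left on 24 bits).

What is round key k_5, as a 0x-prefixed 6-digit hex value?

0xF08D2E

K = 0xC234BB
k_0 = rotl(K, (5*0+21) mod 24) = rotl(K, 21) = 0x784697
k_1 = rotl(K, (5*1+21) mod 24) = rotl(K, 2) = 0x08D2EF
k_2 = rotl(K, (5*2+21) mod 24) = rotl(K, 7) = 0x1A5DE1
k_3 = rotl(K, (5*3+21) mod 24) = rotl(K, 12) = 0x4BBC23
k_4 = rotl(K, (5*4+21) mod 24) = rotl(K, 17) = 0x778469
k_5 = rotl(K, (5*5+21) mod 24) = rotl(K, 22) = 0xF08D2E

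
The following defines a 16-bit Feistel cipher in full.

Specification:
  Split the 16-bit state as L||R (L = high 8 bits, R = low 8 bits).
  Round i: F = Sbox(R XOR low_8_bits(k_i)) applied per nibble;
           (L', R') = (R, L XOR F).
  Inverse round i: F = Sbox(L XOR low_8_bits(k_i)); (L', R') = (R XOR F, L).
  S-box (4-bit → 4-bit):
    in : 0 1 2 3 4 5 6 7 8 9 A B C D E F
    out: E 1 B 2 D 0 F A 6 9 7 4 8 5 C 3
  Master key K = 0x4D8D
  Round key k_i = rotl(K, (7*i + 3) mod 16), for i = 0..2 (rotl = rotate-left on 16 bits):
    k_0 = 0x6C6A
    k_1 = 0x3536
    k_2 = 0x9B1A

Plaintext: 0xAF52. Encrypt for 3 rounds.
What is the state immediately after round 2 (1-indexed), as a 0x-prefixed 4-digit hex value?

s_0 = plaintext = 0xAF52
s_1 = Round(s_0, k_0) = 0x5289
s_2 = Round(s_1, k_1) = 0x8911
s_3 = Round(s_2, k_2) = 0x116D

0x8911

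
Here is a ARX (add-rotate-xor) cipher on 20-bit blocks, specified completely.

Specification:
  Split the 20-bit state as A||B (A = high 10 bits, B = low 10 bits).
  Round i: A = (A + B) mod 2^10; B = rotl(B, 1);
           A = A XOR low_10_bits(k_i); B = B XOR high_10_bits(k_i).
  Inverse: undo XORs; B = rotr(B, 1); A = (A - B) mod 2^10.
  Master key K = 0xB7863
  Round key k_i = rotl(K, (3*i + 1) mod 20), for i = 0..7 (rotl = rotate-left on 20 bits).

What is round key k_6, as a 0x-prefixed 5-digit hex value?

K = 0xB7863
k_0 = rotl(K, (3*0+1) mod 20) = rotl(K, 1) = 0x6F0C7
k_1 = rotl(K, (3*1+1) mod 20) = rotl(K, 4) = 0x7863B
k_2 = rotl(K, (3*2+1) mod 20) = rotl(K, 7) = 0xC31DB
k_3 = rotl(K, (3*3+1) mod 20) = rotl(K, 10) = 0x18EDE
k_4 = rotl(K, (3*4+1) mod 20) = rotl(K, 13) = 0xC76F0
k_5 = rotl(K, (3*5+1) mod 20) = rotl(K, 16) = 0x3B786
k_6 = rotl(K, (3*6+1) mod 20) = rotl(K, 19) = 0xDBC31

0xDBC31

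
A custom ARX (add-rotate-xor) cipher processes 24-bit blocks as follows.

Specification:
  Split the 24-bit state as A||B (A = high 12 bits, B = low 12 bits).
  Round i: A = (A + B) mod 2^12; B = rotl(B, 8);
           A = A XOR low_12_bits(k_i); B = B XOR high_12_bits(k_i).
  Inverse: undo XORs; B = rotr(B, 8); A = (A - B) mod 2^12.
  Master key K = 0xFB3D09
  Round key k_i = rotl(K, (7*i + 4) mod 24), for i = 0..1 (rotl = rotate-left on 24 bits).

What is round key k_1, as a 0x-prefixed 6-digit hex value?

K = 0xFB3D09
k_0 = rotl(K, (7*0+4) mod 24) = rotl(K, 4) = 0xB3D09F
k_1 = rotl(K, (7*1+4) mod 24) = rotl(K, 11) = 0xE84FD9

0xE84FD9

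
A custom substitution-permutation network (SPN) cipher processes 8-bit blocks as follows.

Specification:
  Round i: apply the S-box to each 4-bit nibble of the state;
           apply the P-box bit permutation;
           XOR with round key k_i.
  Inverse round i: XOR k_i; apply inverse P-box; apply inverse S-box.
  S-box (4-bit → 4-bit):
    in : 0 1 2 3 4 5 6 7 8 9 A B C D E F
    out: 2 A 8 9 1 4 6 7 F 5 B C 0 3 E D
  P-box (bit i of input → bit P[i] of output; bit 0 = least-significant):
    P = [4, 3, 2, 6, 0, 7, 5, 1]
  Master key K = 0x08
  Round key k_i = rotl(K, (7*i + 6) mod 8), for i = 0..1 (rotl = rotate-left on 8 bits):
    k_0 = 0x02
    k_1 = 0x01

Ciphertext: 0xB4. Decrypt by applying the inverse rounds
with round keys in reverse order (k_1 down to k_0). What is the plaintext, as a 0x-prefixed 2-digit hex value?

s_0 = ciphertext = 0xB4
s_1 = InvRound(s_0, k_1) = 0x79
s_2 = InvRound(s_1, k_0) = 0xFA

0xFA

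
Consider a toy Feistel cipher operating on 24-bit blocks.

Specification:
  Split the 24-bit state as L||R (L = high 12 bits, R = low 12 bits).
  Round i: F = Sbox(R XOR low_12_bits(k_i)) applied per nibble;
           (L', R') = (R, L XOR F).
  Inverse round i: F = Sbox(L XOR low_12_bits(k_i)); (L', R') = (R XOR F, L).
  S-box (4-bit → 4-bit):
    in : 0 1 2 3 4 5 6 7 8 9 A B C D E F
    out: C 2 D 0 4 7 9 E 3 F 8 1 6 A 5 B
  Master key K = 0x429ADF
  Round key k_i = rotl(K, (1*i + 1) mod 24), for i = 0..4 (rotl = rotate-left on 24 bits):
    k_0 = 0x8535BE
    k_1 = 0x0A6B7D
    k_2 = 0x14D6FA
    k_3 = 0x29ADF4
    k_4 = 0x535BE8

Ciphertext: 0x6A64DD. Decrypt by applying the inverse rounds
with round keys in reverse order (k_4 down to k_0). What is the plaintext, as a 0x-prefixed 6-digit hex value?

s_0 = ciphertext = 0x6A64DD
s_1 = InvRound(s_0, k_4) = 0xE986A6
s_2 = InvRound(s_1, k_3) = 0x630E98
s_3 = InvRound(s_2, k_2) = 0x2F0630
s_4 = InvRound(s_3, k_1) = 0x90A2F0
s_5 = InvRound(s_4, k_0) = 0x4E490A

0x4E490A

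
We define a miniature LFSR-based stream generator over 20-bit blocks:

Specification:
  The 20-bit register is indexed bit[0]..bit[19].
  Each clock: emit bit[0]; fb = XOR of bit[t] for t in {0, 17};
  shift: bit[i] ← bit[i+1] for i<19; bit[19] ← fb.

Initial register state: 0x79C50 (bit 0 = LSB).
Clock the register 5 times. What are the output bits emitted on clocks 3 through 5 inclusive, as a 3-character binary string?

001

reg_0 = 0x79C50
clock 1: out=0, reg = 0xBCE28
clock 2: out=0, reg = 0xDE714
clock 3: out=0, reg = 0x6F38A
clock 4: out=0, reg = 0xB79C5
clock 5: out=1, reg = 0x5BCE2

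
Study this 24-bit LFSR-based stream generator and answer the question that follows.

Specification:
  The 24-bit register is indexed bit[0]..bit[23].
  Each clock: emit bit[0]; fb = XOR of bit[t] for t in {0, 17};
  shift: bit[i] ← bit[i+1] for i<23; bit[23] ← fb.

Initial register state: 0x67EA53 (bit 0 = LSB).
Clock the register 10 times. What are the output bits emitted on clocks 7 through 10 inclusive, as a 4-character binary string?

reg_0 = 0x67EA53
clock 1: out=1, reg = 0x33F529
clock 2: out=1, reg = 0x19FA94
clock 3: out=0, reg = 0x0CFD4A
clock 4: out=0, reg = 0x067EA5
clock 5: out=1, reg = 0x033F52
clock 6: out=0, reg = 0x819FA9
clock 7: out=1, reg = 0xC0CFD4
clock 8: out=0, reg = 0x6067EA
clock 9: out=0, reg = 0x3033F5
clock 10: out=1, reg = 0x9819FA

1001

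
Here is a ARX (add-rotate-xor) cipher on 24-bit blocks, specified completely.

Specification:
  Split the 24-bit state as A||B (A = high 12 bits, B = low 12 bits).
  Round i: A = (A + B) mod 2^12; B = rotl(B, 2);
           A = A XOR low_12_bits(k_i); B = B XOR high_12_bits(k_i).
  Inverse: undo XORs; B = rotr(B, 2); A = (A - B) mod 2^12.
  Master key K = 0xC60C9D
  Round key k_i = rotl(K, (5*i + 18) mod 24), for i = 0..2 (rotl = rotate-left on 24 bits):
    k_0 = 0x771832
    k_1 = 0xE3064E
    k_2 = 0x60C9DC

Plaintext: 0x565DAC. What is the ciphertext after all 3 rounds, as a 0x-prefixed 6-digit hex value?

s_0 = plaintext = 0x565DAC
s_1 = Round(s_0, k_0) = 0xB231C2
s_2 = Round(s_1, k_1) = 0xAAB938
s_3 = Round(s_2, k_2) = 0xA3F2EE

0xA3F2EE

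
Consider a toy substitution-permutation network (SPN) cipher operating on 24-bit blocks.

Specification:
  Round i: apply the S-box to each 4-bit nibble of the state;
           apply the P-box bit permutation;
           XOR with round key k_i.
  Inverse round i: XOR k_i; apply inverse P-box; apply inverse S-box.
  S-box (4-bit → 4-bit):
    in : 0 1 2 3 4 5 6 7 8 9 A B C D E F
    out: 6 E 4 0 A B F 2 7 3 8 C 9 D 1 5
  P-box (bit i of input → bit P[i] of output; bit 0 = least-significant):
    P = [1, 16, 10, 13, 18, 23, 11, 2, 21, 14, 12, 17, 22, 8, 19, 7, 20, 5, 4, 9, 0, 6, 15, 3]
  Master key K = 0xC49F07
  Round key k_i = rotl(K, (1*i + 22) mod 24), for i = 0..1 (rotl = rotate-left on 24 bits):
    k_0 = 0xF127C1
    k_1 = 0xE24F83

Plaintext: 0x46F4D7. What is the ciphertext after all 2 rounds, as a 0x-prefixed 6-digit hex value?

0x98720D

s_0 = plaintext = 0x46F4D7
s_1 = Round(s_0, k_0) = 0xAE6DBD
s_2 = Round(s_1, k_1) = 0x98720D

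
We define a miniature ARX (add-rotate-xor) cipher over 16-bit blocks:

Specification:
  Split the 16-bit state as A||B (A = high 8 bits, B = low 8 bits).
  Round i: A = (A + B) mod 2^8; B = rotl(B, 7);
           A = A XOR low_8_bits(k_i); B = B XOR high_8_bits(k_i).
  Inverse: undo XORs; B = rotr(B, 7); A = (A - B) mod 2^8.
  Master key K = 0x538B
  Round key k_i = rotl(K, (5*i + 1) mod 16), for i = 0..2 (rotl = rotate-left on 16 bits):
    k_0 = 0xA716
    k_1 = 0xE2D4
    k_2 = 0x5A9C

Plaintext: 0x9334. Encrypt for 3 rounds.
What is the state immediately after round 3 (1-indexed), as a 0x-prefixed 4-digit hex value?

s_0 = plaintext = 0x9334
s_1 = Round(s_0, k_0) = 0xD1BD
s_2 = Round(s_1, k_1) = 0x5A3C
s_3 = Round(s_2, k_2) = 0x0A44

0x0A44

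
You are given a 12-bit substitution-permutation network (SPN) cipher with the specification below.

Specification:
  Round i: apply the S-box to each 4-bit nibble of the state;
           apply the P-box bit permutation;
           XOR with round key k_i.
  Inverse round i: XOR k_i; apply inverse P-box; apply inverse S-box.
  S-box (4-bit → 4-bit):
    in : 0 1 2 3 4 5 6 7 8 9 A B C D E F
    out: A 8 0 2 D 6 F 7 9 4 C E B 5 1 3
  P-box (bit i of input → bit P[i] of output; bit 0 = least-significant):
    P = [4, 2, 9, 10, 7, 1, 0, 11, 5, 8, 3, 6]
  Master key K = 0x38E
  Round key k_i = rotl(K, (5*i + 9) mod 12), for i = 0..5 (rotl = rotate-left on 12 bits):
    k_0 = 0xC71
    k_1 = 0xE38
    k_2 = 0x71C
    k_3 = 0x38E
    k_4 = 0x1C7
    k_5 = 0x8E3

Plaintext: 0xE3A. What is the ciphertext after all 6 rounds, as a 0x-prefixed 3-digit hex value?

s_0 = plaintext = 0xE3A
s_1 = Round(s_0, k_0) = 0xA53
s_2 = Round(s_1, k_1) = 0xE77
s_3 = Round(s_2, k_2) = 0x5AB
s_4 = Round(s_3, k_3) = 0xC83
s_5 = Round(s_4, k_4) = 0x823
s_6 = Round(s_5, k_5) = 0x887

0x887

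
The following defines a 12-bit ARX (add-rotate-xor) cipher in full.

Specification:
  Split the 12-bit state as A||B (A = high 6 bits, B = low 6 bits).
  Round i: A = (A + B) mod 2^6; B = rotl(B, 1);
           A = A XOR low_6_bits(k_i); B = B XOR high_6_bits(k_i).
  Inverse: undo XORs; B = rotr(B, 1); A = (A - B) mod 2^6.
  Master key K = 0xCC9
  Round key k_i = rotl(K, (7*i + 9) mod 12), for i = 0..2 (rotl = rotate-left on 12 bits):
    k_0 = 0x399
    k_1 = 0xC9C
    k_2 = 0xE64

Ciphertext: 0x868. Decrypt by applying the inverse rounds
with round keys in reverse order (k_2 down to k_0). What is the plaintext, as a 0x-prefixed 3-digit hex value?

0x321

s_0 = ciphertext = 0x868
s_1 = InvRound(s_0, k_2) = 0x768
s_2 = InvRound(s_1, k_1) = 0xD0D
s_3 = InvRound(s_2, k_0) = 0x321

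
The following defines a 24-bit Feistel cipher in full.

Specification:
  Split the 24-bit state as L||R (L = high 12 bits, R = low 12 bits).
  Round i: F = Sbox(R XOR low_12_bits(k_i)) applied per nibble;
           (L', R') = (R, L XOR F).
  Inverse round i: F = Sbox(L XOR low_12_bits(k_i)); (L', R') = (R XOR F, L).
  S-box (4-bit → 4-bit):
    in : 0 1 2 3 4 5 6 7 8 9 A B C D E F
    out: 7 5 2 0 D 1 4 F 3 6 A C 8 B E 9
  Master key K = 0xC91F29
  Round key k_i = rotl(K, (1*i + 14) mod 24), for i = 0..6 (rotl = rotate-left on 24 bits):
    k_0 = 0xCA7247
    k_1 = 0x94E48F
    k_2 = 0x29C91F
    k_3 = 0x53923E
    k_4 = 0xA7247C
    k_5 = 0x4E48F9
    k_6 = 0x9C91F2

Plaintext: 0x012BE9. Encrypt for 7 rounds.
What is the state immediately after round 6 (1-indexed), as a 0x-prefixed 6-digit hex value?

s_0 = plaintext = 0x012BE9
s_1 = Round(s_0, k_0) = 0xBE96BC
s_2 = Round(s_1, k_1) = 0x6BC9E9
s_3 = Round(s_2, k_2) = 0x9E9128
s_4 = Round(s_3, k_3) = 0x1289BD
s_5 = Round(s_4, k_4) = 0x9BDAAD
s_6 = Round(s_5, k_5) = 0xAADBA0
s_7 = Round(s_6, k_6) = 0xBA00BF

0xAADBA0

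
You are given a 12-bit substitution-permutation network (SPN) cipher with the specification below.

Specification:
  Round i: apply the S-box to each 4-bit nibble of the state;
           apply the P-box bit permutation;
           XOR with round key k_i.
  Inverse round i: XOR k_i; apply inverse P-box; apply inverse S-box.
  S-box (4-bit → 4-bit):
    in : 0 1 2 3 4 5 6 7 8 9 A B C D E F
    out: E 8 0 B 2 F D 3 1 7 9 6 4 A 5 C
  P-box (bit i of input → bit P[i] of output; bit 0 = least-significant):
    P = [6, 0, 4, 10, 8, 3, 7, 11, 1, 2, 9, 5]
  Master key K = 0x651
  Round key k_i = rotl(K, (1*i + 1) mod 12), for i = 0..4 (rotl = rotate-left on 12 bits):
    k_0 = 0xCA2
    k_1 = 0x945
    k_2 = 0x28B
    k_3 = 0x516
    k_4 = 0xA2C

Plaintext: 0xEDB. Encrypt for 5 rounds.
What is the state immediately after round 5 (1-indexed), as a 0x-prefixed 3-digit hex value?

s_0 = plaintext = 0xEDB
s_1 = Round(s_0, k_0) = 0x6B9
s_2 = Round(s_1, k_1) = 0xBBE
s_3 = Round(s_2, k_2) = 0x057
s_4 = Round(s_3, k_3) = 0xEFB
s_5 = Round(s_4, k_4) = 0x0BF

0x0BF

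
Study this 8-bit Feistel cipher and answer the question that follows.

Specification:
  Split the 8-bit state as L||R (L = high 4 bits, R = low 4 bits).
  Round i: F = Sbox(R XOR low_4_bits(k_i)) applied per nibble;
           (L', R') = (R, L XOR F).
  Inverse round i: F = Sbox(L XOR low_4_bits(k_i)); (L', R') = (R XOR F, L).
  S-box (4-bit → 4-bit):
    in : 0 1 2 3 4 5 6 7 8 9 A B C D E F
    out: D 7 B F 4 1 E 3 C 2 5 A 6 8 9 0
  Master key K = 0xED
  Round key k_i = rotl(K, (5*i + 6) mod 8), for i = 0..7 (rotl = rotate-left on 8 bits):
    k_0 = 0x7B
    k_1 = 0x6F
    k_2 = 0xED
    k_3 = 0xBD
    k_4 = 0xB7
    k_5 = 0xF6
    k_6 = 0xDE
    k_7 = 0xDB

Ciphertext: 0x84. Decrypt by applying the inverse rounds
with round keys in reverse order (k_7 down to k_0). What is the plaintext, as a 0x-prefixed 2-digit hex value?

s_0 = ciphertext = 0x84
s_1 = InvRound(s_0, k_7) = 0xB8
s_2 = InvRound(s_1, k_6) = 0x9B
s_3 = InvRound(s_2, k_5) = 0xB9
s_4 = InvRound(s_3, k_4) = 0xFB
s_5 = InvRound(s_4, k_3) = 0x0F
s_6 = InvRound(s_5, k_2) = 0x70
s_7 = InvRound(s_6, k_1) = 0xC7
s_8 = InvRound(s_7, k_0) = 0x4C

0x4C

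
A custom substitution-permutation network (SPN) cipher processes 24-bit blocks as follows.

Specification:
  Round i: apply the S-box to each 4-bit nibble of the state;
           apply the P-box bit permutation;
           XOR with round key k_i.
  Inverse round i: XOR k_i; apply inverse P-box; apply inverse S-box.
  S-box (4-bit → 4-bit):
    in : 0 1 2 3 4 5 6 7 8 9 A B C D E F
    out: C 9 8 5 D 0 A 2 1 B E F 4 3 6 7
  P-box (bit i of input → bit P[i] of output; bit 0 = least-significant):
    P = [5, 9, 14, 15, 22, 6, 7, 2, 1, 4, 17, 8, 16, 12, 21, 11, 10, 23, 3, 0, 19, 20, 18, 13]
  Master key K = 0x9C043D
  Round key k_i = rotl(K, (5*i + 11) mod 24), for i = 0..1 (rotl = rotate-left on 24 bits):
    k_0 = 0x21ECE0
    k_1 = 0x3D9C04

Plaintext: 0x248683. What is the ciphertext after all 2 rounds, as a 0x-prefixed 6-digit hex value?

0x6C3F7F

s_0 = plaintext = 0x248683
s_1 = Round(s_0, k_0) = 0x6089D9
s_2 = Round(s_1, k_1) = 0x6C3F7F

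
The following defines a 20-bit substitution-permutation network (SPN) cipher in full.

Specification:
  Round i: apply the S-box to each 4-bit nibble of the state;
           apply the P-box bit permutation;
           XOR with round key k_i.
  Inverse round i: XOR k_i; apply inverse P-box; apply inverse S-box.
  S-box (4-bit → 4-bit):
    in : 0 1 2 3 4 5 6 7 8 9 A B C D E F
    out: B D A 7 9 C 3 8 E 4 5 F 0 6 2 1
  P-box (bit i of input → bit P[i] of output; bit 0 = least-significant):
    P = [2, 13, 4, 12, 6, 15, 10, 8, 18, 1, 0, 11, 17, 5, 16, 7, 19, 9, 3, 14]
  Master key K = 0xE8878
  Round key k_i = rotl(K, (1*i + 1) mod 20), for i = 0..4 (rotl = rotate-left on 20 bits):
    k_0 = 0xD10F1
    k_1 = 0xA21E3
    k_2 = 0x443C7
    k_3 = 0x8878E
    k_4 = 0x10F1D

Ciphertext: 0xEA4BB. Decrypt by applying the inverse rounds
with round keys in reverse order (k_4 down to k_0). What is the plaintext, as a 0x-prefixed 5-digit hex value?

0x8A1EC

s_0 = ciphertext = 0xEA4BB
s_1 = InvRound(s_0, k_4) = 0x6B026
s_2 = InvRound(s_1, k_3) = 0x30F52
s_3 = InvRound(s_2, k_2) = 0x7119A
s_4 = InvRound(s_3, k_1) = 0xADAF8
s_5 = InvRound(s_4, k_0) = 0x8A1EC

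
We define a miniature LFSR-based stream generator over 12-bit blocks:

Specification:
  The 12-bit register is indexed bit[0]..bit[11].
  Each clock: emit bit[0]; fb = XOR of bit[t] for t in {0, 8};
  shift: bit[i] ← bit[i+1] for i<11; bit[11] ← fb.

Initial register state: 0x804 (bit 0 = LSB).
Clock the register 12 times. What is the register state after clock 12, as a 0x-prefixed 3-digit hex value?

reg_0 = 0x804
clock 1: out=0, reg = 0x402
clock 2: out=0, reg = 0x201
clock 3: out=1, reg = 0x900
clock 4: out=0, reg = 0xC80
clock 5: out=0, reg = 0x640
clock 6: out=0, reg = 0x320
clock 7: out=0, reg = 0x990
clock 8: out=0, reg = 0xCC8
clock 9: out=0, reg = 0x664
clock 10: out=0, reg = 0x332
clock 11: out=0, reg = 0x999
clock 12: out=1, reg = 0x4CC

0x4CC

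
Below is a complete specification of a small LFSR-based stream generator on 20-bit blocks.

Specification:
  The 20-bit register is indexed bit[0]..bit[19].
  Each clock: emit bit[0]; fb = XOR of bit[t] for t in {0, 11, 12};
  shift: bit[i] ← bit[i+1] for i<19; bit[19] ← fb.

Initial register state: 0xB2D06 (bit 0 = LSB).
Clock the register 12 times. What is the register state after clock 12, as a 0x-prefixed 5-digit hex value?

reg_0 = 0xB2D06
clock 1: out=0, reg = 0xD9683
clock 2: out=1, reg = 0x6CB41
clock 3: out=1, reg = 0x365A0
clock 4: out=0, reg = 0x1B2D0
clock 5: out=0, reg = 0x8D968
clock 6: out=0, reg = 0x46CB4
clock 7: out=0, reg = 0xA365A
clock 8: out=0, reg = 0xD1B2D
clock 9: out=1, reg = 0xE8D96
clock 10: out=0, reg = 0xF46CB
clock 11: out=1, reg = 0xFA365
clock 12: out=1, reg = 0xFD1B2

0xFD1B2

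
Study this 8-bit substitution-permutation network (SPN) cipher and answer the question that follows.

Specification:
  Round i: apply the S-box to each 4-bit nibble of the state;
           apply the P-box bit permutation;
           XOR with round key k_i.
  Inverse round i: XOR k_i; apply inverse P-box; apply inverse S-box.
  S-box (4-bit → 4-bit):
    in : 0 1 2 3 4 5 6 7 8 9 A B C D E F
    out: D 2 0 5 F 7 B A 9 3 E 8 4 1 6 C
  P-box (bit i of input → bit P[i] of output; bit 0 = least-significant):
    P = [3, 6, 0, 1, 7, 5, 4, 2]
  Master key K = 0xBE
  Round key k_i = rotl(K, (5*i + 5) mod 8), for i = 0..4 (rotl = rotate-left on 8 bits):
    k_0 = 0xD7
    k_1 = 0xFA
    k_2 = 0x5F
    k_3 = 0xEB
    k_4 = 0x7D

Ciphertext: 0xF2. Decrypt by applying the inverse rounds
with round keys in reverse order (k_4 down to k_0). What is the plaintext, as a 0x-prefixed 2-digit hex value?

s_0 = ciphertext = 0xF2
s_1 = InvRound(s_0, k_4) = 0x80
s_2 = InvRound(s_1, k_3) = 0x14
s_3 = InvRound(s_2, k_2) = 0x24
s_4 = InvRound(s_3, k_1) = 0x06
s_5 = InvRound(s_4, k_0) = 0x3E

0x3E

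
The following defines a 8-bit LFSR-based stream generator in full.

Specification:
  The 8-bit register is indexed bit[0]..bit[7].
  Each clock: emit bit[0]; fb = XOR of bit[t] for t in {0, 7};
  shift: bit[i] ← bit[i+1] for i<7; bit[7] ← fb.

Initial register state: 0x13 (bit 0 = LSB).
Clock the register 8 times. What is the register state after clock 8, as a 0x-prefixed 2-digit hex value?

reg_0 = 0x13
clock 1: out=1, reg = 0x89
clock 2: out=1, reg = 0x44
clock 3: out=0, reg = 0x22
clock 4: out=0, reg = 0x11
clock 5: out=1, reg = 0x88
clock 6: out=0, reg = 0xC4
clock 7: out=0, reg = 0xE2
clock 8: out=0, reg = 0xF1

0xF1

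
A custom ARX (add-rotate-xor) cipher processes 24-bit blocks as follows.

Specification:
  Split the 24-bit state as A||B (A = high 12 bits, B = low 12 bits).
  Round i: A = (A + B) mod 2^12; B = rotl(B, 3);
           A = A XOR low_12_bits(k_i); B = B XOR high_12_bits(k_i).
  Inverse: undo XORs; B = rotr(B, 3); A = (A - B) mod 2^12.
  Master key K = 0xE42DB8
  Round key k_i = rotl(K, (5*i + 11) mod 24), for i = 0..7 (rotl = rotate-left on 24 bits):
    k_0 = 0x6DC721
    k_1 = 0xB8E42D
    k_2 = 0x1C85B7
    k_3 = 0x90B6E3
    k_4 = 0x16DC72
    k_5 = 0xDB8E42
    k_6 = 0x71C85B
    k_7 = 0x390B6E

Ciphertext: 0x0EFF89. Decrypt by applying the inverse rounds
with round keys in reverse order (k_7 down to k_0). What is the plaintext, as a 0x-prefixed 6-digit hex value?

0xB46CDF

s_0 = ciphertext = 0x0EFF89
s_1 = InvRound(s_0, k_7) = 0x7FE383
s_2 = InvRound(s_1, k_6) = 0x112E93
s_3 = InvRound(s_2, k_5) = 0x8EB665
s_4 = InvRound(s_3, k_4) = 0x3B80E1
s_5 = InvRound(s_4, k_3) = 0x01E53D
s_6 = InvRound(s_5, k_2) = 0xB0BA9E
s_7 = InvRound(s_6, k_1) = 0xF04022
s_8 = InvRound(s_7, k_0) = 0xB46CDF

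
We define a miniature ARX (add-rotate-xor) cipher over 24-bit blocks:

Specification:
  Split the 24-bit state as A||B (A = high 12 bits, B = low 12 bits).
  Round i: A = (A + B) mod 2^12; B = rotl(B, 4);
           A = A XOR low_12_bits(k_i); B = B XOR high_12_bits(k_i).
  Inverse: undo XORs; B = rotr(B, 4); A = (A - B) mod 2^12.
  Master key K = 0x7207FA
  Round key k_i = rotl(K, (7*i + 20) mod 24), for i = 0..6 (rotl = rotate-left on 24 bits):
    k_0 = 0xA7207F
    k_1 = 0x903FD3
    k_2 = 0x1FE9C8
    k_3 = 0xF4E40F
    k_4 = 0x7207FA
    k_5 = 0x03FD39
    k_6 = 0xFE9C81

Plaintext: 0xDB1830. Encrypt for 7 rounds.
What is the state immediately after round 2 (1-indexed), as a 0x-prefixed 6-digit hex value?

0x0CBEAA

s_0 = plaintext = 0xDB1830
s_1 = Round(s_0, k_0) = 0x59E97A
s_2 = Round(s_1, k_1) = 0x0CBEAA
s_3 = Round(s_2, k_2) = 0x6BDB50
s_4 = Round(s_3, k_3) = 0x602A45
s_5 = Round(s_4, k_4) = 0x7BD37A
s_6 = Round(s_5, k_5) = 0x60E79C
s_7 = Round(s_6, k_6) = 0x12B62E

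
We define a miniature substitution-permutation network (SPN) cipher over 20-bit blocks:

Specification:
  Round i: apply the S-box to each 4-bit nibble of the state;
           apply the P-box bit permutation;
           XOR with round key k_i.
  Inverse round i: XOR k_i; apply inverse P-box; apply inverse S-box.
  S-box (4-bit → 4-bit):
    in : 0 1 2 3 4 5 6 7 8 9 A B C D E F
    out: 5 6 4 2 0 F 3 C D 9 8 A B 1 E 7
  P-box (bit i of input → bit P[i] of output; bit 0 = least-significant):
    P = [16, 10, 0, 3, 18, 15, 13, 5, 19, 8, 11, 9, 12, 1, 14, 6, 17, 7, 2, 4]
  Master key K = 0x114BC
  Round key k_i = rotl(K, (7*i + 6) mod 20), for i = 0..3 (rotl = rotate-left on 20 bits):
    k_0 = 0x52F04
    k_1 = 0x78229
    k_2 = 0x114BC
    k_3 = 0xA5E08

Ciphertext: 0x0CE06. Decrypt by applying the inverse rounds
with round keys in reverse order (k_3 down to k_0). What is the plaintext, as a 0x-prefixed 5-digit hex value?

s_0 = ciphertext = 0x0CE06
s_1 = InvRound(s_0, k_3) = 0x06D3A
s_2 = InvRound(s_1, k_2) = 0x1F12D
s_3 = InvRound(s_2, k_1) = 0x00B04
s_4 = InvRound(s_3, k_0) = 0x44406

0x44406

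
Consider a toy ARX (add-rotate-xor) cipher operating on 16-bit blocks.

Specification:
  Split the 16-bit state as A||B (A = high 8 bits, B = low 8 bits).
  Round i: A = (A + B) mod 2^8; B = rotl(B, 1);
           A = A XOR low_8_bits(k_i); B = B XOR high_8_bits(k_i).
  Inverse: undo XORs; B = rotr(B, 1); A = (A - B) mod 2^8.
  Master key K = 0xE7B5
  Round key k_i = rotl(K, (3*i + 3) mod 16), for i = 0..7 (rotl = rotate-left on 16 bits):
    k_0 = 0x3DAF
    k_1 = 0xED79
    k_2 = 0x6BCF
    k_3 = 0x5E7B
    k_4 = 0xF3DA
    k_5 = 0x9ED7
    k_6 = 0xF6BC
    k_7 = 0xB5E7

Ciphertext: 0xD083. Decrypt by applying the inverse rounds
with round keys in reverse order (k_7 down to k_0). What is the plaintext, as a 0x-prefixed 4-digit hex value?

0xE653

s_0 = ciphertext = 0xD083
s_1 = InvRound(s_0, k_7) = 0x1C1B
s_2 = InvRound(s_1, k_6) = 0xAAF6
s_3 = InvRound(s_2, k_5) = 0x4934
s_4 = InvRound(s_3, k_4) = 0xB0E3
s_5 = InvRound(s_4, k_3) = 0xEDDE
s_6 = InvRound(s_5, k_2) = 0x48DA
s_7 = InvRound(s_6, k_1) = 0x969B
s_8 = InvRound(s_7, k_0) = 0xE653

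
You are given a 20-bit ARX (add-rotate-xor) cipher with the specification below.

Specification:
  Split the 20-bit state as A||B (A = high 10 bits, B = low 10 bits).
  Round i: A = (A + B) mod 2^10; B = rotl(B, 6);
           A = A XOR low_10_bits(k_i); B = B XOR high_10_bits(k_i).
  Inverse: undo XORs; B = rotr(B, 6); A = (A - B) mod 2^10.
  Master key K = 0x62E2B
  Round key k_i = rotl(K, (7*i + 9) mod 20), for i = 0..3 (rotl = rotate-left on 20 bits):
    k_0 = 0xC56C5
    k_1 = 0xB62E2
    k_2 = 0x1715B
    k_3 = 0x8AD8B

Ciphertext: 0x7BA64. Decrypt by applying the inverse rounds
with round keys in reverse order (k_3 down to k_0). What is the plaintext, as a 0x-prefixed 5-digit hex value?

0x1F35E

s_0 = ciphertext = 0x7BA64
s_1 = InvRound(s_0, k_3) = 0xDD0F1
s_2 = InvRound(s_1, k_2) = 0xD76D2
s_3 = InvRound(s_2, k_1) = 0x47CA0
s_4 = InvRound(s_3, k_0) = 0x1F35E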